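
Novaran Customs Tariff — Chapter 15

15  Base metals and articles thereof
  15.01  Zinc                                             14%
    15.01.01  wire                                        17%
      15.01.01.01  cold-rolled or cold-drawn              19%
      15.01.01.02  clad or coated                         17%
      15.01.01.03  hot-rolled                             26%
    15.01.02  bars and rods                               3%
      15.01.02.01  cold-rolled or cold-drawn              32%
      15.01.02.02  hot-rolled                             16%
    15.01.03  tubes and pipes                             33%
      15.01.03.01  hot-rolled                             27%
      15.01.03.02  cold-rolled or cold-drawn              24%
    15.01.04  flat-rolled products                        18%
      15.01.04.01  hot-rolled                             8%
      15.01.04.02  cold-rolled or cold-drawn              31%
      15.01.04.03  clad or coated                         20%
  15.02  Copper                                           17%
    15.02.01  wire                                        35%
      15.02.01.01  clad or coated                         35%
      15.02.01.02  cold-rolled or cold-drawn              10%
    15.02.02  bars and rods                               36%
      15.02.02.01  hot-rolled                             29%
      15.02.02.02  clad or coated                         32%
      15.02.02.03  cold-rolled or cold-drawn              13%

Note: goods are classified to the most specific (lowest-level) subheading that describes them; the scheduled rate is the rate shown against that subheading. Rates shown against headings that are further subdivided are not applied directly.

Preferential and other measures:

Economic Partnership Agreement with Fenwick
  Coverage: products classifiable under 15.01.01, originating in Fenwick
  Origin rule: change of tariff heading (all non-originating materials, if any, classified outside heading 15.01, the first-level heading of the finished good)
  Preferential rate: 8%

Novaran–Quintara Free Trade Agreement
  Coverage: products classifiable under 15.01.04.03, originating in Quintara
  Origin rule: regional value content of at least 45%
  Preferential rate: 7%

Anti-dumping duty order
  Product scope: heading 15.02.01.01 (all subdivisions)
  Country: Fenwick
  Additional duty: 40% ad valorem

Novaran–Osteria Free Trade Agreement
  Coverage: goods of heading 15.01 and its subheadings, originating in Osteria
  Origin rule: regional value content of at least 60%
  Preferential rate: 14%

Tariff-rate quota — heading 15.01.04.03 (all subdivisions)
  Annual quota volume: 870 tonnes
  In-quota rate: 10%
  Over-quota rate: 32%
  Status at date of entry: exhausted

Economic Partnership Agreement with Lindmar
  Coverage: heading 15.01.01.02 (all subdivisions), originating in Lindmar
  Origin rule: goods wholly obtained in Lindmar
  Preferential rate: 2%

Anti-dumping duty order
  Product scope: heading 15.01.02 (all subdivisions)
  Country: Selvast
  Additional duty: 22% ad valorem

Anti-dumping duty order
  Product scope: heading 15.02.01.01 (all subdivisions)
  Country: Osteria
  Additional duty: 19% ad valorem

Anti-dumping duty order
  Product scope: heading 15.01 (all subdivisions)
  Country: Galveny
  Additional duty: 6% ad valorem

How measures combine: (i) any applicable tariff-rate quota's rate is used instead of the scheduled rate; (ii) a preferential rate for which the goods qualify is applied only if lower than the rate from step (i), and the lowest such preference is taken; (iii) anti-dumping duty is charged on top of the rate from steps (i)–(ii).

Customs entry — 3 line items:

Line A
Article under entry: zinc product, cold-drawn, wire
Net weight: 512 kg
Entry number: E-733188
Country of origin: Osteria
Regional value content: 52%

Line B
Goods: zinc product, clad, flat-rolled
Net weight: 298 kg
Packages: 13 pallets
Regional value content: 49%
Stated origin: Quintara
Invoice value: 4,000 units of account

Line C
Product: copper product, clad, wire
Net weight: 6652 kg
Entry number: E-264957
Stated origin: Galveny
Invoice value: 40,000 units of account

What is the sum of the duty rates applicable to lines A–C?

Line A: zinc → 15.01; wire → 15.01.01; cold-drawn → 15.01.01.01. Scheduled 19%. Osteria agreement on 15.01: RVC < 60%. → 19%.
Line B: zinc → 15.01; flat-rolled → 15.01.04; clad → 15.01.04.03. Scheduled 20%. quota on 15.01.04.03 exhausted → over-quota 32%; Quintara agreement on 15.01.04.03: RVC ≥ 45% → 7% available; preferential 7%. → 7%.
Line C: copper → 15.02; wire → 15.02.01; clad → 15.02.01.01. Scheduled 35%. No special measure applies. → 35%.
Sum: 19% + 7% + 35% = 61%.

61%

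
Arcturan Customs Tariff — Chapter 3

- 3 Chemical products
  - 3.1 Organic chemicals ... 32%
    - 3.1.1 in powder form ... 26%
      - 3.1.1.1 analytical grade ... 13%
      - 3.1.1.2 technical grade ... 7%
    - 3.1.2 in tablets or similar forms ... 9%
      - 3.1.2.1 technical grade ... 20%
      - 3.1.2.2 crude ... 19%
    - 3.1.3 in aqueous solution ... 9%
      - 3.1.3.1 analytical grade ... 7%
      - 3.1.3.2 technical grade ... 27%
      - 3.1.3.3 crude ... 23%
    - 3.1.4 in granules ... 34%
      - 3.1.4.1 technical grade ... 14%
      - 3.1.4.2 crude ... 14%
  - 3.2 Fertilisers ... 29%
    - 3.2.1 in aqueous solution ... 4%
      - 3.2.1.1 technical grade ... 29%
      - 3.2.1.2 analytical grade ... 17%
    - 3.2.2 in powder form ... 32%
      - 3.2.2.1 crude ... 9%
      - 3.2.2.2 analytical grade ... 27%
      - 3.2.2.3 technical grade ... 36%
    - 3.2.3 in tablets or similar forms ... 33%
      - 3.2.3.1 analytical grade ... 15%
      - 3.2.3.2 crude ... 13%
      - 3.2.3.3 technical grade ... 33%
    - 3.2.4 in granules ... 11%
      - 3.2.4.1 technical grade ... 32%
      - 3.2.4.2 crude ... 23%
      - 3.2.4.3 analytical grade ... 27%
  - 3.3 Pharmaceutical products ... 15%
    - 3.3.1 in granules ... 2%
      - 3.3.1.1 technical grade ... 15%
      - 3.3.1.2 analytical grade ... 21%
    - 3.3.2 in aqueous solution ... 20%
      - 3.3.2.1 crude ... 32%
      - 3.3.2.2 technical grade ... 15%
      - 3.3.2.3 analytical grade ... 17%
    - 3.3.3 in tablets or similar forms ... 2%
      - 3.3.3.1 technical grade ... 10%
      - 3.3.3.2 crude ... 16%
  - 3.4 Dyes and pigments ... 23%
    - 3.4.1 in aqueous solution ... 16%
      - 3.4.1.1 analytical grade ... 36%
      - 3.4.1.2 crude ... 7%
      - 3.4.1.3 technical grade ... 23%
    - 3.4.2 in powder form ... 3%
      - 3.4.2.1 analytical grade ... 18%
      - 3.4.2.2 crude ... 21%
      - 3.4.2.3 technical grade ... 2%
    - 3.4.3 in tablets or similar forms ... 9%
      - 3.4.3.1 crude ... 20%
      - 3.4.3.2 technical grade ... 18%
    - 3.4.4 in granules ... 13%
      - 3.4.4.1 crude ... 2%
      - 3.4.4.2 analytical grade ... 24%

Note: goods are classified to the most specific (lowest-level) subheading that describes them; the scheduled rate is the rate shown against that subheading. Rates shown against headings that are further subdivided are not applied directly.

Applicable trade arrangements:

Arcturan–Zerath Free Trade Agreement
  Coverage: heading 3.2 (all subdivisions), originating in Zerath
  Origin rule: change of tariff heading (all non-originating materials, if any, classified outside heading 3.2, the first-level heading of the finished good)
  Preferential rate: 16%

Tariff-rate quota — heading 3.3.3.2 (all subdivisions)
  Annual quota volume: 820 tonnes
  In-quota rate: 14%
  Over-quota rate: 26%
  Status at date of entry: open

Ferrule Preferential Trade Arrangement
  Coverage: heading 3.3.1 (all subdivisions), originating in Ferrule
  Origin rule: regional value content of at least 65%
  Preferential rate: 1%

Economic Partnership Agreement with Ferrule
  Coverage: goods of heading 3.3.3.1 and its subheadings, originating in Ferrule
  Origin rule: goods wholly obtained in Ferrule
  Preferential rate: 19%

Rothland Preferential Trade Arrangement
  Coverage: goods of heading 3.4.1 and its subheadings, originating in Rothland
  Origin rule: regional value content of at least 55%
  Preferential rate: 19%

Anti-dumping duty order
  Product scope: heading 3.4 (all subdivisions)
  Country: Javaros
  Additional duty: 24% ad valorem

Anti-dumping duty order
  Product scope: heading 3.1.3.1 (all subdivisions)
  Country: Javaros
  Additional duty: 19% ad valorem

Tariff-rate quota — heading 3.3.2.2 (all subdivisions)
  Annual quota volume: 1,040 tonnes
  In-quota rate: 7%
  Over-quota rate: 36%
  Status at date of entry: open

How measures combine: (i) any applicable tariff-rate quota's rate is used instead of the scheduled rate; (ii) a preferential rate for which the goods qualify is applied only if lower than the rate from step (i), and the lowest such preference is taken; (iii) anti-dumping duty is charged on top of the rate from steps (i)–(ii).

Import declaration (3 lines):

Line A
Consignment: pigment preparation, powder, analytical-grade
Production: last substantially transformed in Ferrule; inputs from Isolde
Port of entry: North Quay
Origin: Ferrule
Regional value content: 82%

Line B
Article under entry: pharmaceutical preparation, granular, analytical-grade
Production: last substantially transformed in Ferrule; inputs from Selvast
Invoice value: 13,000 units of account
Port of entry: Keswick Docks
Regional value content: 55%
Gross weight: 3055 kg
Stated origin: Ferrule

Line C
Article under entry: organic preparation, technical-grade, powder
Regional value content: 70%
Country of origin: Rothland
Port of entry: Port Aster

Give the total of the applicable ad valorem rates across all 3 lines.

46%

Line A: pigment → 3.4; powder → 3.4.2; analytical-grade → 3.4.2.1. Scheduled 18%. Ferrule agreement on 3.3.1: 3.4.2.1 not covered; Ferrule agreement on 3.3.3.1: 3.4.2.1 not covered. → 18%.
Line B: pharmaceutical → 3.3; granular → 3.3.1; analytical-grade → 3.3.1.2. Scheduled 21%. Ferrule agreement on 3.3.1: RVC < 65%; Ferrule agreement on 3.3.3.1: 3.3.1.2 not covered. → 21%.
Line C: organic → 3.1; powder → 3.1.1; technical-grade → 3.1.1.2. Scheduled 7%. Rothland agreement on 3.4.1: 3.1.1.2 not covered. → 7%.
Sum: 18% + 21% + 7% = 46%.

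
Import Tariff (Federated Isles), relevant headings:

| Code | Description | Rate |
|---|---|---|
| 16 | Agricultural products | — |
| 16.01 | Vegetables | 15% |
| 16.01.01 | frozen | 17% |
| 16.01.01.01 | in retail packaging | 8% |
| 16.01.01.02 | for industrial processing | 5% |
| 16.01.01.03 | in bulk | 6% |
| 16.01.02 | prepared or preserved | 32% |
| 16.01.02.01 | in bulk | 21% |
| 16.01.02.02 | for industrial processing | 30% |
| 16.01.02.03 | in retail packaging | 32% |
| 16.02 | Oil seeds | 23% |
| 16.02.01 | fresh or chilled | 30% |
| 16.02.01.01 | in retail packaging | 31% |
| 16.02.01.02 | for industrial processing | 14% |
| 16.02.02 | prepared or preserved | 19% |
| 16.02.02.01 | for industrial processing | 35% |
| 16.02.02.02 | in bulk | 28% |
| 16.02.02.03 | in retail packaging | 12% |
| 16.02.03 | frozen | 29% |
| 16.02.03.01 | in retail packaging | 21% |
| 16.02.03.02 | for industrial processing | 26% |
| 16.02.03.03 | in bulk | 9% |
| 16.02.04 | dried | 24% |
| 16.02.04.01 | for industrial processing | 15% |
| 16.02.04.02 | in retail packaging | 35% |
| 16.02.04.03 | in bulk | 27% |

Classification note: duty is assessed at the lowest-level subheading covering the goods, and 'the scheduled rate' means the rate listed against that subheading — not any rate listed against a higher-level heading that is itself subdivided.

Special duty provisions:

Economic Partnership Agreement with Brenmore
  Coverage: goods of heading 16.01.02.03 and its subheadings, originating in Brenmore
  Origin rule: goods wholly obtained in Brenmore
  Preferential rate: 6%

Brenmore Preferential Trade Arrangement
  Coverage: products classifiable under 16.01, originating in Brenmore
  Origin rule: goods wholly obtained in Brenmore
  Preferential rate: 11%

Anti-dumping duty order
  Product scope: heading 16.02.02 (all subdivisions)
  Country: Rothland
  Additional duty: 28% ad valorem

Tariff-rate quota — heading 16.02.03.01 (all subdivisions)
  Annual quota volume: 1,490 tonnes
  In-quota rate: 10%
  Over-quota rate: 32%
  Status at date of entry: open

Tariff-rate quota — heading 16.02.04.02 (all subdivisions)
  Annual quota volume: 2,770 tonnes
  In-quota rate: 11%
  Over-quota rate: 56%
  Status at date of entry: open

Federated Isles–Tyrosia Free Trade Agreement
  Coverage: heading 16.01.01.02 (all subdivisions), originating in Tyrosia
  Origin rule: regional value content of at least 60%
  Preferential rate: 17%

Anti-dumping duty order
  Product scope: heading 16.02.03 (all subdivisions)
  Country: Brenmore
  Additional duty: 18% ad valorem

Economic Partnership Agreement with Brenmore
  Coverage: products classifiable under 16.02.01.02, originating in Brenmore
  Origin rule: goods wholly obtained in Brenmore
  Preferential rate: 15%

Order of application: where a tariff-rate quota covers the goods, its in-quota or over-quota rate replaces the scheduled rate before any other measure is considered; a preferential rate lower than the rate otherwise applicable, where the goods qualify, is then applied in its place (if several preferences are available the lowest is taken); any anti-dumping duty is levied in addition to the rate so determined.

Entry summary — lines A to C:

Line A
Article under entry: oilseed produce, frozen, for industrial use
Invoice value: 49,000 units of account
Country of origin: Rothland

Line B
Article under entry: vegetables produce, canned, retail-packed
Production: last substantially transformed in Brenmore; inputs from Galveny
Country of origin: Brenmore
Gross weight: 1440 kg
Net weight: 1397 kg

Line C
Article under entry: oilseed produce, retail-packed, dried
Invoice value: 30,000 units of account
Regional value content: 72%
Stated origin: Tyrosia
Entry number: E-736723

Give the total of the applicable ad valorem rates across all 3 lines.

Line A: oilseed → 16.02; frozen → 16.02.03; for industrial use → 16.02.03.02. Scheduled 26%. No special measure applies. → 26%.
Line B: vegetables → 16.01; canned → 16.01.02; retail-packed → 16.01.02.03. Scheduled 32%. Brenmore agreement on 16.01.02.03: not wholly obtained; Brenmore agreement on 16.01: not wholly obtained; Brenmore agreement on 16.02.01.02: 16.01.02.03 not covered. → 32%.
Line C: oilseed → 16.02; dried → 16.02.04; retail-packed → 16.02.04.02. Scheduled 35%. quota on 16.02.04.02 open → in-quota 11%; Tyrosia agreement on 16.01.01.02: 16.02.04.02 not covered. → 11%.
Sum: 26% + 32% + 11% = 69%.

69%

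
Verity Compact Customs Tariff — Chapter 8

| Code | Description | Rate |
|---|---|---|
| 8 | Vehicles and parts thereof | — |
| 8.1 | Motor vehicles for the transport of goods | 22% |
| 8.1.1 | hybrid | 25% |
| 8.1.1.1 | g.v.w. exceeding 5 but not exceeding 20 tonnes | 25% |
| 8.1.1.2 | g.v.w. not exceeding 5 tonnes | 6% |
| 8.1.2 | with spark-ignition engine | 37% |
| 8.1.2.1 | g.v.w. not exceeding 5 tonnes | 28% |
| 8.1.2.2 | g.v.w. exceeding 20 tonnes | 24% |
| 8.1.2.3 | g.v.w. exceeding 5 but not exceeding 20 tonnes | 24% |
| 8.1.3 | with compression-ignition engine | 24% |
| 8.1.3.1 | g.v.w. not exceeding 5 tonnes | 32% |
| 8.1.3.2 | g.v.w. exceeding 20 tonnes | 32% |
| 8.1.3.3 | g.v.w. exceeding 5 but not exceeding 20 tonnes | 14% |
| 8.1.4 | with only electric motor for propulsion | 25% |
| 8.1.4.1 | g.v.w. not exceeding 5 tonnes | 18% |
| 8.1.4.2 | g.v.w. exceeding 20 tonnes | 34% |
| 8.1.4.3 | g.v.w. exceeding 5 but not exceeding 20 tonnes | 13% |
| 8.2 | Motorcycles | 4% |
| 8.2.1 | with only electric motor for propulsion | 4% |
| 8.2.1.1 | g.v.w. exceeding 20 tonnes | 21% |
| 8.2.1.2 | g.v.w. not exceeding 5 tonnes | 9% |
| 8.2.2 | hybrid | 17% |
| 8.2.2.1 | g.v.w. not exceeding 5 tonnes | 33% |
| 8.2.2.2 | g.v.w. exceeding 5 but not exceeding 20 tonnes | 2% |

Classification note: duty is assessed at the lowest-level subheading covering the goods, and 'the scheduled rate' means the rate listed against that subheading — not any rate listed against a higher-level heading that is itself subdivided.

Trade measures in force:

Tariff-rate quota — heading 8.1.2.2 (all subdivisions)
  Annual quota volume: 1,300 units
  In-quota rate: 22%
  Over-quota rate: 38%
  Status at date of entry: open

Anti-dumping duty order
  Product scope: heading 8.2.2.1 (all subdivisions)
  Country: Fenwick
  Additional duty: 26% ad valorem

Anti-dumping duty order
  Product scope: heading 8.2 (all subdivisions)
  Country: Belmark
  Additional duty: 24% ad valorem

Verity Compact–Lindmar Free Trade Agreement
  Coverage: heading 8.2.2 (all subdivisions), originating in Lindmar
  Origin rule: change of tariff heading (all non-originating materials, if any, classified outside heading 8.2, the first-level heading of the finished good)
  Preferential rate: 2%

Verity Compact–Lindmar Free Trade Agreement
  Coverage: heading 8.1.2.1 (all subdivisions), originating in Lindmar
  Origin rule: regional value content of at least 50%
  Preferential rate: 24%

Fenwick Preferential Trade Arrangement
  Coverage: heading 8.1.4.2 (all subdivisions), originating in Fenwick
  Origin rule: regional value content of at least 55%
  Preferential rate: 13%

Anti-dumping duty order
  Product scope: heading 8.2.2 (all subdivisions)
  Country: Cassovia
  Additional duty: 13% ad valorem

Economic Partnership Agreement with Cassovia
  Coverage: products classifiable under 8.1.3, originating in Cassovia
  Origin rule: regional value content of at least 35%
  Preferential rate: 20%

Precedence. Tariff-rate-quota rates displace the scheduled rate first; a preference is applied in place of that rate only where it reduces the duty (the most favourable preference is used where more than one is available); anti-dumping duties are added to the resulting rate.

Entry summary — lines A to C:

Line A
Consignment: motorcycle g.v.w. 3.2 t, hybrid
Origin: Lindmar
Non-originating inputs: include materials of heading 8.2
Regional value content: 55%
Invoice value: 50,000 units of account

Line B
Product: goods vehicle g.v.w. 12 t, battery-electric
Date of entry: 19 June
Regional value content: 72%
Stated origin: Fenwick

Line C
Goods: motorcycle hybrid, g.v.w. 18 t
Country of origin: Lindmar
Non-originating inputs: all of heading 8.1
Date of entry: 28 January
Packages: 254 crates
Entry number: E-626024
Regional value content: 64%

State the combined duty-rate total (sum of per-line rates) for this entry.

Line A: motorcycle → 8.2; hybrid → 8.2.2; g.v.w. 3.2 t → 8.2.2.1. Scheduled 33%. Lindmar agreement on 8.2.2: CTH not met; Lindmar agreement on 8.1.2.1: 8.2.2.1 not covered. → 33%.
Line B: goods vehicle → 8.1; battery-electric → 8.1.4; g.v.w. 12 t → 8.1.4.3. Scheduled 13%. Fenwick agreement on 8.1.4.2: 8.1.4.3 not covered. → 13%.
Line C: motorcycle → 8.2; hybrid → 8.2.2; g.v.w. 18 t → 8.2.2.2. Scheduled 2%. Lindmar agreement on 8.2.2: CTH met → 2% available; Lindmar agreement on 8.1.2.1: 8.2.2.2 not covered; preference 2% not lower than 2% → no reduction. → 2%.
Sum: 33% + 13% + 2% = 48%.

48%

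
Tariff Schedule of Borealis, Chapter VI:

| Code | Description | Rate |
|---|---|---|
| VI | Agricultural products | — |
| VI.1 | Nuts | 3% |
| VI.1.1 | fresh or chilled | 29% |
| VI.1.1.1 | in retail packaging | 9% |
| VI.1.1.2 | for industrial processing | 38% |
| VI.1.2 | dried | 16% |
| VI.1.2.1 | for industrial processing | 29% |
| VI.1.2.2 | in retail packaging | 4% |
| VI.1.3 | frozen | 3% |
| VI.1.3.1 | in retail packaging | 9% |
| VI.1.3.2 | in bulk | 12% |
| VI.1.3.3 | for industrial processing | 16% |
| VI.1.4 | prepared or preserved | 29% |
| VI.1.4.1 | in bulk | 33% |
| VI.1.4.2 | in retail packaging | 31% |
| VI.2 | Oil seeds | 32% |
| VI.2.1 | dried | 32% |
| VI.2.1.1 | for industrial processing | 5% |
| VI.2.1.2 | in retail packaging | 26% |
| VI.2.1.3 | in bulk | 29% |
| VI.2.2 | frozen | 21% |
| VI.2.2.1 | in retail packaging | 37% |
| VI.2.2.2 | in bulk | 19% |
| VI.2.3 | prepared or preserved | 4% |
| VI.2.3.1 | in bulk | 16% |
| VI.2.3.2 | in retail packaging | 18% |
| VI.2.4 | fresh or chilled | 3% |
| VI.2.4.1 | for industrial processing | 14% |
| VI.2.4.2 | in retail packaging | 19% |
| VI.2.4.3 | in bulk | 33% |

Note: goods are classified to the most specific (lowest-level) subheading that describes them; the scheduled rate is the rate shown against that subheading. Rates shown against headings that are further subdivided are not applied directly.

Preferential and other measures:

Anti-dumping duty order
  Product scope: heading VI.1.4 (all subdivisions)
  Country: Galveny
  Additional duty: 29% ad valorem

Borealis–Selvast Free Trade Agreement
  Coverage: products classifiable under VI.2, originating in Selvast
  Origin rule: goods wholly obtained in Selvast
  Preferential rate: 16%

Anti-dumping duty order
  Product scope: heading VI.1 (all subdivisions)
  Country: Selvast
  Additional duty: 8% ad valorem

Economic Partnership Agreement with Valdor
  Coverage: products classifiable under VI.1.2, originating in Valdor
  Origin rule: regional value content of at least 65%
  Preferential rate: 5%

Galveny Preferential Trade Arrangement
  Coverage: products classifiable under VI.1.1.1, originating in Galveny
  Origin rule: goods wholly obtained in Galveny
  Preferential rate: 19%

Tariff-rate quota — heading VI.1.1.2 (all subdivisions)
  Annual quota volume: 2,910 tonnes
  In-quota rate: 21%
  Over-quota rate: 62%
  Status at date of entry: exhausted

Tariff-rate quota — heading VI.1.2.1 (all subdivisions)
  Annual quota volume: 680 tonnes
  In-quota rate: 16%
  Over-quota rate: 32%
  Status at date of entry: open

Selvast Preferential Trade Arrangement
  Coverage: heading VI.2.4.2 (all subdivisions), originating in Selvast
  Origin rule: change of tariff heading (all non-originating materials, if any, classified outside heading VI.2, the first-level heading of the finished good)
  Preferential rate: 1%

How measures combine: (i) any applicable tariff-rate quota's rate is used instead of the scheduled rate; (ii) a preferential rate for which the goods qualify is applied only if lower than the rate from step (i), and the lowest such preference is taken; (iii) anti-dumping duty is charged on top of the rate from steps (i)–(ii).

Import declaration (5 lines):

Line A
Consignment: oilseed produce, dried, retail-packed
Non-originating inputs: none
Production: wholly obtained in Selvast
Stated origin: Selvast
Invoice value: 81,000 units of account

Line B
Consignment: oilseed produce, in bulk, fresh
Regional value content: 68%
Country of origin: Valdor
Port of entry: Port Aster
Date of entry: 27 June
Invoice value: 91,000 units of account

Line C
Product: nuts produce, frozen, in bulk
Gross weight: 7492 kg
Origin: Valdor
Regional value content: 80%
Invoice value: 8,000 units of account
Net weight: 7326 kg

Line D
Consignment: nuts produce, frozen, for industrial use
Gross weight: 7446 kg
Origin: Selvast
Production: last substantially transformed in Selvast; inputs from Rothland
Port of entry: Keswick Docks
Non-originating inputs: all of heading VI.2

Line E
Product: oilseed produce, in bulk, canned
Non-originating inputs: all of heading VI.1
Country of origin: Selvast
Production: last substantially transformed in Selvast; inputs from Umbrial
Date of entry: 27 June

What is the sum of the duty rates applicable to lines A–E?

Line A: oilseed → VI.2; dried → VI.2.1; retail-packed → VI.2.1.2. Scheduled 26%. Selvast agreement on VI.2: wholly obtained → 16% available; Selvast agreement on VI.2.4.2: VI.2.1.2 not covered; preferential 16%. → 16%.
Line B: oilseed → VI.2; fresh → VI.2.4; in bulk → VI.2.4.3. Scheduled 33%. Valdor agreement on VI.1.2: VI.2.4.3 not covered. → 33%.
Line C: nuts → VI.1; frozen → VI.1.3; in bulk → VI.1.3.2. Scheduled 12%. Valdor agreement on VI.1.2: VI.1.3.2 not covered. → 12%.
Line D: nuts → VI.1; frozen → VI.1.3; for industrial use → VI.1.3.3. Scheduled 16%. Selvast agreement on VI.2: VI.1.3.3 not covered; Selvast agreement on VI.2.4.2: VI.1.3.3 not covered; anti-dumping (Selvast, VI.1): +8%; total 16% + 8% = 24%. → 24%.
Line E: oilseed → VI.2; canned → VI.2.3; in bulk → VI.2.3.1. Scheduled 16%. Selvast agreement on VI.2: not wholly obtained; Selvast agreement on VI.2.4.2: VI.2.3.1 not covered. → 16%.
Sum: 16% + 33% + 12% + 24% + 16% = 101%.

101%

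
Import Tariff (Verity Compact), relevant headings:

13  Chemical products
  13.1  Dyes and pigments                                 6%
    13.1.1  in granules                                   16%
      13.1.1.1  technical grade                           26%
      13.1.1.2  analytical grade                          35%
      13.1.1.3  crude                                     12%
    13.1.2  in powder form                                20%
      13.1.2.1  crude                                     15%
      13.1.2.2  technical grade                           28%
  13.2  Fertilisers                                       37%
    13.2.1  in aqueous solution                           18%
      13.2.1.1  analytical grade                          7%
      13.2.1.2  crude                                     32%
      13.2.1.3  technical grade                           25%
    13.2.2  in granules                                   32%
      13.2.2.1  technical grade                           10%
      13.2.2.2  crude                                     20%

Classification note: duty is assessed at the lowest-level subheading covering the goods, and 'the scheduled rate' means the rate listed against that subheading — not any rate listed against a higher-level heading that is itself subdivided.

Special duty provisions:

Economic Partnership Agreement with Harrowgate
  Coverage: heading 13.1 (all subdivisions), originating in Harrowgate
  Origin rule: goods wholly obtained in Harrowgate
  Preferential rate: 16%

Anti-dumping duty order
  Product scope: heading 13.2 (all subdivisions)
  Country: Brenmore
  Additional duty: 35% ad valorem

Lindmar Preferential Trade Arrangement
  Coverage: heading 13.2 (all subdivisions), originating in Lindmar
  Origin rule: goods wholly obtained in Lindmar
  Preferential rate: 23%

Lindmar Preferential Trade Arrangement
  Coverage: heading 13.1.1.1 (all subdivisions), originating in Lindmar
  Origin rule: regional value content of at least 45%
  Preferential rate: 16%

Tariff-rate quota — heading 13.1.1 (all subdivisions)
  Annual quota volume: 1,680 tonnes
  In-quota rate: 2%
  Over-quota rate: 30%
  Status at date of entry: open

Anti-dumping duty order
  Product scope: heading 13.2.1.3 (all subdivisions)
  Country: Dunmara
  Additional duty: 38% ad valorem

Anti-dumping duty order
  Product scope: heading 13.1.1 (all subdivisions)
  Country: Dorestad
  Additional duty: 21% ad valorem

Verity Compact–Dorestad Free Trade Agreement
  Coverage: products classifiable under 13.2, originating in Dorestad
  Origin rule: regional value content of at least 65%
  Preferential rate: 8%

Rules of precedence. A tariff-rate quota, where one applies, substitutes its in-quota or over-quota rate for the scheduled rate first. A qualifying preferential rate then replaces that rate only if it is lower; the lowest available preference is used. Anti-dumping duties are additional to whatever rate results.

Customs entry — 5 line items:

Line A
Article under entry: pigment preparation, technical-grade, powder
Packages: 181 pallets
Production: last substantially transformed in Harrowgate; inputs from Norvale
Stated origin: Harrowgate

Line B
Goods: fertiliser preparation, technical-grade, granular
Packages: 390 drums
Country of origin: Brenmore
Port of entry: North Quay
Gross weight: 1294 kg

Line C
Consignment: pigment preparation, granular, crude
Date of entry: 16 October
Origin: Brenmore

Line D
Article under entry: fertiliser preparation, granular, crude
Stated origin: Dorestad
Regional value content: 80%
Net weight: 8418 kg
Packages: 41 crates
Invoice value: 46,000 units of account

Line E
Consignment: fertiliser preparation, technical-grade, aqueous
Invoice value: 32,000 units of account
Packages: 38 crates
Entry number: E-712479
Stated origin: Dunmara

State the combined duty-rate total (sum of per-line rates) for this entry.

Line A: pigment → 13.1; powder → 13.1.2; technical-grade → 13.1.2.2. Scheduled 28%. Harrowgate agreement on 13.1: not wholly obtained. → 28%.
Line B: fertiliser → 13.2; granular → 13.2.2; technical-grade → 13.2.2.1. Scheduled 10%. anti-dumping (Brenmore, 13.2): +35%; total 10% + 35% = 45%. → 45%.
Line C: pigment → 13.1; granular → 13.1.1; crude → 13.1.1.3. Scheduled 12%. quota on 13.1.1 open → in-quota 2%. → 2%.
Line D: fertiliser → 13.2; granular → 13.2.2; crude → 13.2.2.2. Scheduled 20%. Dorestad agreement on 13.2: RVC ≥ 65% → 8% available; preferential 8%. → 8%.
Line E: fertiliser → 13.2; aqueous → 13.2.1; technical-grade → 13.2.1.3. Scheduled 25%. anti-dumping (Dunmara, 13.2.1.3): +38%; total 25% + 38% = 63%. → 63%.
Sum: 28% + 45% + 2% + 8% + 63% = 146%.

146%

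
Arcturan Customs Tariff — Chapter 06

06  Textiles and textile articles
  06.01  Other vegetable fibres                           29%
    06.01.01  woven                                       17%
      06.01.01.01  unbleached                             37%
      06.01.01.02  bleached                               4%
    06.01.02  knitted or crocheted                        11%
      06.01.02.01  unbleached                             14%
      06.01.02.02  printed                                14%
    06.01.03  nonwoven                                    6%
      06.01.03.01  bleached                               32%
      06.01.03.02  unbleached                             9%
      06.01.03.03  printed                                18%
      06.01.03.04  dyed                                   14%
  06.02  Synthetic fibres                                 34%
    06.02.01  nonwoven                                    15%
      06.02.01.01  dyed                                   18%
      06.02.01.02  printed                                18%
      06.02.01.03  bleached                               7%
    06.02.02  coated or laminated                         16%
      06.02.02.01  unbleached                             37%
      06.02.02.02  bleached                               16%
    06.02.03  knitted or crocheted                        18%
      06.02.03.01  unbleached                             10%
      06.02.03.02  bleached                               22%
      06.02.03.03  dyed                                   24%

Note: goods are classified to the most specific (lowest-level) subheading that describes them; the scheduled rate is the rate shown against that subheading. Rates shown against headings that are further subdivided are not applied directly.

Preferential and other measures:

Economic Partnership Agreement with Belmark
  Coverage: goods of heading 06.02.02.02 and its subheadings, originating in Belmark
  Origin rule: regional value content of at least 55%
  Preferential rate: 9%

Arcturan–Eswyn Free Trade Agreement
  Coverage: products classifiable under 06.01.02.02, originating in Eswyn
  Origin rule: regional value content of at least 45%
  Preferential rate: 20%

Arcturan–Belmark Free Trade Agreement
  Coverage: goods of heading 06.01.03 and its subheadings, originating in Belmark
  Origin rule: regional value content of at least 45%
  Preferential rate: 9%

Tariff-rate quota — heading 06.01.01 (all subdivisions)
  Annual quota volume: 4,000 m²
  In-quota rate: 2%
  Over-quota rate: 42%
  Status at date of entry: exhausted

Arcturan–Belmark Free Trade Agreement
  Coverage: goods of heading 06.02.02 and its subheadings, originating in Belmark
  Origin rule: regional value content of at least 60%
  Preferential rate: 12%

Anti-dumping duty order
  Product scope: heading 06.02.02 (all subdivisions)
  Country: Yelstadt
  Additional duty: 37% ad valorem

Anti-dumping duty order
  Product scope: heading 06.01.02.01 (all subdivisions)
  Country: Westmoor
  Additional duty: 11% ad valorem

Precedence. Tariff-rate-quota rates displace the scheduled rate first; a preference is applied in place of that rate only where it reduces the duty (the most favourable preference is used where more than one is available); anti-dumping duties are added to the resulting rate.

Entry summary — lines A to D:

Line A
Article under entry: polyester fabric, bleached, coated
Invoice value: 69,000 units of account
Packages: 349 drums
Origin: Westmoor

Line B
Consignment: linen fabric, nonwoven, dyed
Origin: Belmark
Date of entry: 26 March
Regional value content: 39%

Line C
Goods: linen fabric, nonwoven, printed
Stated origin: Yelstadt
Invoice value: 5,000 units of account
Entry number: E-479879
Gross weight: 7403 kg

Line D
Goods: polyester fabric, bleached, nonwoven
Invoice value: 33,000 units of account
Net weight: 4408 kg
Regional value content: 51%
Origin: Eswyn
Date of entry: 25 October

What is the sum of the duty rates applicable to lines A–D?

55%

Line A: polyester → 06.02; coated → 06.02.02; bleached → 06.02.02.02. Scheduled 16%. No special measure applies. → 16%.
Line B: linen → 06.01; nonwoven → 06.01.03; dyed → 06.01.03.04. Scheduled 14%. Belmark agreement on 06.02.02.02: 06.01.03.04 not covered; Belmark agreement on 06.01.03: RVC < 45%; Belmark agreement on 06.02.02: 06.01.03.04 not covered. → 14%.
Line C: linen → 06.01; nonwoven → 06.01.03; printed → 06.01.03.03. Scheduled 18%. No special measure applies. → 18%.
Line D: polyester → 06.02; nonwoven → 06.02.01; bleached → 06.02.01.03. Scheduled 7%. Eswyn agreement on 06.01.02.02: 06.02.01.03 not covered. → 7%.
Sum: 16% + 14% + 18% + 7% = 55%.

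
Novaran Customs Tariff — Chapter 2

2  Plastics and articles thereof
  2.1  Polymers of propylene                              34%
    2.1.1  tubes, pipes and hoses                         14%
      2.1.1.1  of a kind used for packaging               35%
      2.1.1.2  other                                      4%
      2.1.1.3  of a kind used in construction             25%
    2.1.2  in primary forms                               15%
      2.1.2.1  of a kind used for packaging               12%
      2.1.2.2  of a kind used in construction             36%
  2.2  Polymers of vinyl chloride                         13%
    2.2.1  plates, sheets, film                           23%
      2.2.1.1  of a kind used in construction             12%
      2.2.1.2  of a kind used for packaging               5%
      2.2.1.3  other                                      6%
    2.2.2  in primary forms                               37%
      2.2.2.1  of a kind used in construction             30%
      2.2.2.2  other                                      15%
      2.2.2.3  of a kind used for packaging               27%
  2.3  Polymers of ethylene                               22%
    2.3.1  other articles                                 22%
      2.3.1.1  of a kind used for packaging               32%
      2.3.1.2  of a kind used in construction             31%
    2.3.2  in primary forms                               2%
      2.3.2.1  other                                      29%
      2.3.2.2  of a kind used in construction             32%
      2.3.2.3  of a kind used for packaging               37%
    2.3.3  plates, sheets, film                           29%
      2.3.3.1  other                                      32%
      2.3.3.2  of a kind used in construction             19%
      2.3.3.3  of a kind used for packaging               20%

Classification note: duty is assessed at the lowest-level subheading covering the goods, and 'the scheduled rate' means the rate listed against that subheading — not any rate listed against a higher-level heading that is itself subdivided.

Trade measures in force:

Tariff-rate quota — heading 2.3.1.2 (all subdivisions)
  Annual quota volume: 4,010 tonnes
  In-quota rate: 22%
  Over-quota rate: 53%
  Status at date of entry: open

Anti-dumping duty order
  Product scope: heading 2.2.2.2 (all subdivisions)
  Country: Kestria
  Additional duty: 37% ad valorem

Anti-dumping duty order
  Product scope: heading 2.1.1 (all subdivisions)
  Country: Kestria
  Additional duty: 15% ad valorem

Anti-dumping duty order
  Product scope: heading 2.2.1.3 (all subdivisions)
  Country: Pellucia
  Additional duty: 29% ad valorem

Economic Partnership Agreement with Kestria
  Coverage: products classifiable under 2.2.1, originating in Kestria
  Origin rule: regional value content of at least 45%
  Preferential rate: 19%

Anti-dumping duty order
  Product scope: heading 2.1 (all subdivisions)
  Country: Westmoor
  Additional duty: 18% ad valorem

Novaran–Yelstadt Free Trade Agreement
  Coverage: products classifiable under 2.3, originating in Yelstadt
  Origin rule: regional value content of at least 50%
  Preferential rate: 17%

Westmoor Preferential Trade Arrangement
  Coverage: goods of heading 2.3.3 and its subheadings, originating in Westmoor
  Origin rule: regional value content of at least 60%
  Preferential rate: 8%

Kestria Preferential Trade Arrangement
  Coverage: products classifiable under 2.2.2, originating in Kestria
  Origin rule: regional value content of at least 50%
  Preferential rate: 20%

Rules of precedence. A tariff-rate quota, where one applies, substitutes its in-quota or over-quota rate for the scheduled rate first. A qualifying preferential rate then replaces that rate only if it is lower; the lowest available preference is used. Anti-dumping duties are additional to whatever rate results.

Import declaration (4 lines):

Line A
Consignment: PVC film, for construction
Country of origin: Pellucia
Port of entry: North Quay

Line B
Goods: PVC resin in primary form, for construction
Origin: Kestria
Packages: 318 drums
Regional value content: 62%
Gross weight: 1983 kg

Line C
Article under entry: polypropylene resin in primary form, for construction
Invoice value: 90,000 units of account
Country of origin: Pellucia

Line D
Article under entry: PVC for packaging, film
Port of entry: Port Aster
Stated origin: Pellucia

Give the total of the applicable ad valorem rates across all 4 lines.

Line A: PVC → 2.2; film → 2.2.1; for construction → 2.2.1.1. Scheduled 12%. No special measure applies. → 12%.
Line B: PVC → 2.2; resin in primary form → 2.2.2; for construction → 2.2.2.1. Scheduled 30%. Kestria agreement on 2.2.1: 2.2.2.1 not covered; Kestria agreement on 2.2.2: RVC ≥ 50% → 20% available; preferential 20%. → 20%.
Line C: polypropylene → 2.1; resin in primary form → 2.1.2; for construction → 2.1.2.2. Scheduled 36%. No special measure applies. → 36%.
Line D: PVC → 2.2; film → 2.2.1; for packaging → 2.2.1.2. Scheduled 5%. No special measure applies. → 5%.
Sum: 12% + 20% + 36% + 5% = 73%.

73%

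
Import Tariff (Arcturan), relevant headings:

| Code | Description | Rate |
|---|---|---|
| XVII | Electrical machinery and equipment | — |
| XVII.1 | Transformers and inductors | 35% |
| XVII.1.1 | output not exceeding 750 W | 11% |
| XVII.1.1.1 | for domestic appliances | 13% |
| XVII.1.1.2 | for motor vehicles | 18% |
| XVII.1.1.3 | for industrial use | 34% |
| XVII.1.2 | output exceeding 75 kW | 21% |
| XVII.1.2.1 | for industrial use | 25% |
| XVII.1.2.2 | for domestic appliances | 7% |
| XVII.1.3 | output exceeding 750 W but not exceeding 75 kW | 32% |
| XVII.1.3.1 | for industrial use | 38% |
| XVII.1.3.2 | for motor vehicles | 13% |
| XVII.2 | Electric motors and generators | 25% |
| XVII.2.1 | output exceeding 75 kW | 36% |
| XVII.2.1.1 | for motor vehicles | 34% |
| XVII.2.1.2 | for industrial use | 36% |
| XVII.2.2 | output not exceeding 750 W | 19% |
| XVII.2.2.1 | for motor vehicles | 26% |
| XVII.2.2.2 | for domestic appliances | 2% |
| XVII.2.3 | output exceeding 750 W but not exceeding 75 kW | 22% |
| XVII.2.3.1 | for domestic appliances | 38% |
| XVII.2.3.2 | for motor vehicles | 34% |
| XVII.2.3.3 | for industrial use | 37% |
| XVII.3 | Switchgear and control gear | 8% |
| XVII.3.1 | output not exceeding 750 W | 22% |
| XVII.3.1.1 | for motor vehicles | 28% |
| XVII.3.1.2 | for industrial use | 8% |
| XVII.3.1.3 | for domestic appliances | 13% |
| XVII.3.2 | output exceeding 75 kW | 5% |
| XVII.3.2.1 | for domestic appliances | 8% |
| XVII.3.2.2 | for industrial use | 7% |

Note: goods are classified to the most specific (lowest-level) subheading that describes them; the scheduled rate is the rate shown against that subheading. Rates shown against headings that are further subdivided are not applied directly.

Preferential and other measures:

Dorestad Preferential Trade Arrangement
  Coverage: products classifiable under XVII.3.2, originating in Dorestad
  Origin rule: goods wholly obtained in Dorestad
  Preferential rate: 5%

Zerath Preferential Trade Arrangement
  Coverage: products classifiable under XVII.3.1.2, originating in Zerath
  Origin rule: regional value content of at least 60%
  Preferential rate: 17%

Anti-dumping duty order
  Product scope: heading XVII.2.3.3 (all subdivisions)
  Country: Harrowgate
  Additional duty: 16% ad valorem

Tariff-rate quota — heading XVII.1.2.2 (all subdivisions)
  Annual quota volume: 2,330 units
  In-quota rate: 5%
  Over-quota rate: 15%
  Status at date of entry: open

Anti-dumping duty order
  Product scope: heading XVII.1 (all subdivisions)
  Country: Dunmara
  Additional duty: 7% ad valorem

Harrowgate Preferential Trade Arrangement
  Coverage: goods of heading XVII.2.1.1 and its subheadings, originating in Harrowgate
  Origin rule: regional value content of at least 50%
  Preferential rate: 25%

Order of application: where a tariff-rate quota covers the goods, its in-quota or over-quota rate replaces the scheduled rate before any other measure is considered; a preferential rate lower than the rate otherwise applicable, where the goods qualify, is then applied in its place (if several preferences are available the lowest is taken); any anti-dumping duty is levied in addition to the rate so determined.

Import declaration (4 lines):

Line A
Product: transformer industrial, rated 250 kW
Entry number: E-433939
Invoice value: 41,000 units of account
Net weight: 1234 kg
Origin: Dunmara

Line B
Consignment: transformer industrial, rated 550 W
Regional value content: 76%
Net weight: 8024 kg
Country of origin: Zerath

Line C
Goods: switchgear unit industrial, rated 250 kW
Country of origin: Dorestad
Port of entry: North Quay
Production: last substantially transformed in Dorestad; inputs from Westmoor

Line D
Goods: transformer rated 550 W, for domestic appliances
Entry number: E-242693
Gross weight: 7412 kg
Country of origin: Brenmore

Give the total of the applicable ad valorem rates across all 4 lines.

Line A: transformer → XVII.1; rated 250 kW → XVII.1.2; industrial → XVII.1.2.1. Scheduled 25%. anti-dumping (Dunmara, XVII.1): +7%; total 25% + 7% = 32%. → 32%.
Line B: transformer → XVII.1; rated 550 W → XVII.1.1; industrial → XVII.1.1.3. Scheduled 34%. Zerath agreement on XVII.3.1.2: XVII.1.1.3 not covered. → 34%.
Line C: switchgear unit → XVII.3; rated 250 kW → XVII.3.2; industrial → XVII.3.2.2. Scheduled 7%. Dorestad agreement on XVII.3.2: not wholly obtained. → 7%.
Line D: transformer → XVII.1; rated 550 W → XVII.1.1; for domestic appliances → XVII.1.1.1. Scheduled 13%. No special measure applies. → 13%.
Sum: 32% + 34% + 7% + 13% = 86%.

86%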